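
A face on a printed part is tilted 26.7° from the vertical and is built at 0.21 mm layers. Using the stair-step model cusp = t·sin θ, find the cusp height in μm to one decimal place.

Cusp = layer height × sin(26.7°) = 0.21 × 0.4493 = 0.094353 mm = 94.4 μm.

94.4 μm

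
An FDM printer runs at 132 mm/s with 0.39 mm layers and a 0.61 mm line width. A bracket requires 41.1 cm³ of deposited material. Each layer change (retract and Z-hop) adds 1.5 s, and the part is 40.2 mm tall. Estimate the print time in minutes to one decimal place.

24.4 minutes

Line area = 0.39 × 0.61, so 0.2379 mm².
Toolpath length = 41.1 cm³ / 0.2379 mm² = 41100 / 0.2379 = 172761.7 mm.
Extrusion time: 172761.7 / 132 → 1308.8 s.
Layer count = ceil(40.2 / 0.39) = 104.
Z-hop total = 104 × 1.5 = 156 s.
Altogether 1308.8 + 156 = 1464.8 s, i.e. 24.4 minutes.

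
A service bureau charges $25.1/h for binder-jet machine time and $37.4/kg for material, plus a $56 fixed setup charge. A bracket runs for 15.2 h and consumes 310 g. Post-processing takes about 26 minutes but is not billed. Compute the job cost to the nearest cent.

$449.11

Machine cost = 25.1 × 15.2, so $381.52.
Feedstock cost: 37.4 × 310/1000 → $11.594.
Total = 381.52 + 11.594 + 56 = 449.114 ≈ $449.11.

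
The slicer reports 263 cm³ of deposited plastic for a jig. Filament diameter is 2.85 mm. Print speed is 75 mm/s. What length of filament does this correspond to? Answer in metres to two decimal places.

41.23 m

A = π r² = π × 1.425² = 6.3794 mm².
L = 263000 mm³ / 6.3794 mm² = 41226.45 mm, i.e. 41.23 m.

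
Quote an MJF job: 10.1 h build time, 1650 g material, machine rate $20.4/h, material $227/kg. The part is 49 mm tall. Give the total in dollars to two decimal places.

Machine-time cost = 20.4 × 10.1, so $206.04.
Material cost: 227 × 1650/1000 → $374.55.
Job cost: 206.04 + 374.55 = $580.59.

$580.59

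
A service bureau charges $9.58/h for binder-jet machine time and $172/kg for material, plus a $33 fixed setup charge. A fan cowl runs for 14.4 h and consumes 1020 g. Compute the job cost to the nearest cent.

$346.39

Machine cost = 9.58 × 14.4 = $137.952.
Feedstock cost = 172 × 1020/1000, so $175.44.
Total = 137.952 + 175.44 + 33 = 346.392 ≈ $346.39.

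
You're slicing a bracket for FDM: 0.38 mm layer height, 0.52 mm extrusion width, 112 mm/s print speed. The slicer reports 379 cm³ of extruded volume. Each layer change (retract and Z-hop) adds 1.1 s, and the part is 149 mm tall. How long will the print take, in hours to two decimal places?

Line area = 0.38 × 0.52 = 0.1976 mm².
Path length: 379000 mm³ / 0.1976 mm² → 1918016.2 mm.
Print-move time = 1918016.2 / 112, so 17125.1 s.
Layers = ⌈149/0.38⌉ = 393.
Layer-change overhead: 393 × 1.1 → 432.3 s.
Altogether 17125.1 + 432.3 = 17557.4 s, i.e. 4.88 hours.

4.88 hours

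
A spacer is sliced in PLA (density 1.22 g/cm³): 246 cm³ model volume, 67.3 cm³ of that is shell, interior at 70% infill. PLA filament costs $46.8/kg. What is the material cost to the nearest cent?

$10.98

Interior volume = 246 − 67.3, so 178.7 cm³.
Infill deposited: 0.70 × 178.7 → 125.09 cm³.
Total extruded = 67.3 + 125.09 = 192.39 cm³.
Mass = 192.39 × 1.22, so 234.7158 g.
At $46.8/kg: 234.7158/1000 × 46.8 = $10.98.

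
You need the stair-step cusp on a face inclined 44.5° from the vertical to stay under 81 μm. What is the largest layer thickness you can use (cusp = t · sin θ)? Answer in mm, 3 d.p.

sin(44.5°) = 0.7009; t_max = 0.081/0.7009 = 0.116 mm.

0.116 mm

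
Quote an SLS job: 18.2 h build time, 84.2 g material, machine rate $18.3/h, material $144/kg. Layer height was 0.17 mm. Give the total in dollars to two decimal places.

$345.18

Machine-time cost: 18.3 × 18.2 → $333.06.
Feedstock cost = 144 × 84.2/1000 = $12.1248.
Job cost: 333.06 + 12.1248 = 345.1848 ≈ $345.18.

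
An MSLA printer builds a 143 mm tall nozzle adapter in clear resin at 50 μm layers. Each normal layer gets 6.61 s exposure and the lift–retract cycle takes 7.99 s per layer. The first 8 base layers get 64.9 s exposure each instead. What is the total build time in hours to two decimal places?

Number of layers: 143 / 0.05 → 2860 (rounded up).
Burn-in layers = 8 × (64.9 + 7.99), so 583.12 s.
Regular layers: 2852 × (6.61 + 7.99) → 41639.2 s.
Sum: 583.12 + 41639.2 = 42222.32 s → 11.73 hours.

11.73 hours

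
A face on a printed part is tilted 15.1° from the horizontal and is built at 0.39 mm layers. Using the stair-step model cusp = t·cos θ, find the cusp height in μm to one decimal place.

cos(15.1°) = 0.9655, so cusp = 0.39 × 0.9655 = 0.376545 mm → 376.5 μm.

376.5 μm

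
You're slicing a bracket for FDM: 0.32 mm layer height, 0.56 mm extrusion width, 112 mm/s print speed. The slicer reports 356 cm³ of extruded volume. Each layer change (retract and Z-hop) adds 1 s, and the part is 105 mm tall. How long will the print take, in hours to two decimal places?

5.02 hours

Line area = 0.32 × 0.56, so 0.1792 mm².
Total extruded path = 356000/0.1792 = 1986607.1 mm.
Extrusion time = 1986607.1 / 112, so 17737.6 s.
Number of layers: 105 / 0.32 → 329 (rounded up).
Non-print overhead = 329 × 1 = 329 s.
Total = 17737.6 + 329 = 18066.6 s = 5.02 hours.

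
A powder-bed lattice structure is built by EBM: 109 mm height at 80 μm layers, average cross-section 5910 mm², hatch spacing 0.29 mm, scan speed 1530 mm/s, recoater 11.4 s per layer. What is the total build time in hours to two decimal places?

Layer count = ceil(109 / 0.08) = 1363.
Scan path per layer = 5910 / 0.29 = 20379.3 mm.
Per-layer scan time: 20379.3 / 1530 → 13.3198 s.
Per-layer time = 13.3198 + 11.4, so 24.7198 s.
1363 layers × 24.7198 s/layer = 33693.0874 s, i.e. 9.36 hours.

9.36 hours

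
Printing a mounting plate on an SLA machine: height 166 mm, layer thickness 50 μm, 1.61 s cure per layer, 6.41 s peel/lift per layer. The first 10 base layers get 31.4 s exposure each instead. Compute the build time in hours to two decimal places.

Number of layers: 166 / 0.05 → 3320 (rounded up).
Bottom layers: 10 × (31.4 + 6.41) → 378.1 s.
Remaining layers = 3310 × (1.61 + 6.41), so 26546.2 s.
Sum: 378.1 + 26546.2 = 26924.3 s → 7.48 hours.

7.48 hours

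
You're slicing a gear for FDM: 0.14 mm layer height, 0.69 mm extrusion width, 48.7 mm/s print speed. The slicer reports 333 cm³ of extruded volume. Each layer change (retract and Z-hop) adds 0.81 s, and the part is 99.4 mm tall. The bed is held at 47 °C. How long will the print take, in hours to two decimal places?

19.82 hours

Extrusion cross-section: 0.14 × 0.69 → 0.0966 mm².
Path length: 333000 mm³ / 0.0966 mm² → 3447205 mm.
Extrusion time = 3447205 / 48.7 = 70784.5 s.
Number of layers: 99.4 / 0.14 → 710 (rounded up).
Non-print overhead = 710 × 0.81, so 575.1 s.
Altogether 70784.5 + 575.1 = 71359.6 s, i.e. 19.82 hours.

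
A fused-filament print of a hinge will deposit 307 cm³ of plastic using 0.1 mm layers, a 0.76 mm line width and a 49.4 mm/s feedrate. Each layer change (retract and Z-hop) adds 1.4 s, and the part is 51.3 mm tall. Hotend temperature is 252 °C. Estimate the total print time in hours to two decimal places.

22.91 hours

Line area: 0.1 × 0.76 → 0.076 mm².
Path length: 307000 mm³ / 0.076 mm² → 4039473.7 mm.
Print-move time: 4039473.7 / 49.4 → 81770.7 s.
Layers = ⌈51.3/0.1⌉ = 513.
Z-hop total: 513 × 1.4 → 718.2 s.
Total = 81770.7 + 718.2 = 82488.9 s = 22.91 hours.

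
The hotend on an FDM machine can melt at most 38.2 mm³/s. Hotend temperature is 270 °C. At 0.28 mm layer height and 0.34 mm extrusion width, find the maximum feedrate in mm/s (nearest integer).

A = 0.28 × 0.34 = 0.0952 mm².
v_max = Q/A = 38.2/0.0952 = 401.26 mm/s → 401 mm/s.

401 mm/s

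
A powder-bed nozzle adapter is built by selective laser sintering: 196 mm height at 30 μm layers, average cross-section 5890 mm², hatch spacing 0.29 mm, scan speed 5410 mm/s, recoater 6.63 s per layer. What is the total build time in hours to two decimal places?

Layers = ⌈196/0.03⌉ = 6534.
Hatch length per layer: 5890 / 0.29 → 20310.3 mm.
Scan time per layer = 20310.3 / 5410 = 3.7542 s.
Per-layer time = 3.7542 + 6.63 = 10.3842 s.
Build time = 6534 × 10.3842 = 67850.3628 s = 18.85 hours.

18.85 hours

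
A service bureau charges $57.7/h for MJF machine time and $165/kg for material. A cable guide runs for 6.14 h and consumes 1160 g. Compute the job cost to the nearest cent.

$545.68

Machine-time cost = 57.7 × 6.14, so $354.278.
Material charge = 165 × 1160/1000 = $191.40.
Job cost: 354.278 + 191.40 = 545.678 ≈ $545.68.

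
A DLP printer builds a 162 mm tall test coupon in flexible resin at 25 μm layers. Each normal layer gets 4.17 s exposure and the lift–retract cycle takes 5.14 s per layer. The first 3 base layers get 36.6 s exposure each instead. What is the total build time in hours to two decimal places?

Number of layers: 162 / 0.025 → 6480 (rounded up).
Base layers = 3 × (36.6 + 5.14) = 125.22 s.
Remaining layers = 6477 × (4.17 + 5.14) = 60300.87 s.
Total = 125.22 + 60300.87 = 60426.09 s = 16.79 hours.

16.79 hours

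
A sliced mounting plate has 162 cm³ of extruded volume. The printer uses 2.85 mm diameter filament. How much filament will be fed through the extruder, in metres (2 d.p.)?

Filament cross-section = π × (2.85/2)² = 6.3794 mm².
L = 162000 mm³ / 6.3794 mm² = 25394.24 mm, i.e. 25.39 m.

25.39 m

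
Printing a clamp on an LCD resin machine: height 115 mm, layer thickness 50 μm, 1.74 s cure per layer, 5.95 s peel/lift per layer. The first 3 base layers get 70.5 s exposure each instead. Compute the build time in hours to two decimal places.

4.97 hours

Layer count = ceil(115 / 0.05) = 2300.
Base layers = 3 × (70.5 + 5.95), so 229.35 s.
Remaining layers: 2297 × (1.74 + 5.95) → 17663.93 s.
Total = 229.35 + 17663.93 = 17893.28 s = 4.97 hours.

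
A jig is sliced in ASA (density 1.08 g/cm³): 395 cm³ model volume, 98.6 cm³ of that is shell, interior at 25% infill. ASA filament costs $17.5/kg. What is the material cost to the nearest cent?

Volume inside the shell: 395 − 98.6 → 296.4 cm³.
Infill volume: 0.25 × 296.4 → 74.1 cm³.
Deposited volume: 98.6 + 74.1 → 172.7 cm³.
Mass = 172.7 × 1.08 = 186.516 g.
At $17.5/kg: 186.516/1000 × 17.5 = $3.26.

$3.26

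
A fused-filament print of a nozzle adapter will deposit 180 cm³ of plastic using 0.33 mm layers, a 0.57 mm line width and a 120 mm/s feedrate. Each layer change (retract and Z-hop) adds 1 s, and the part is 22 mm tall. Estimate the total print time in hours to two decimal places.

2.23 hours

Line area = 0.33 × 0.57 = 0.1881 mm².
Path length: 180000 mm³ / 0.1881 mm² → 956937.8 mm.
Time extruding: 956937.8 / 120 → 7974.5 s.
Number of layers: 22 / 0.33 → 67 (rounded up).
Layer-change overhead = 67 × 1 = 67 s.
Total = 7974.5 + 67 = 8041.5 s = 2.23 hours.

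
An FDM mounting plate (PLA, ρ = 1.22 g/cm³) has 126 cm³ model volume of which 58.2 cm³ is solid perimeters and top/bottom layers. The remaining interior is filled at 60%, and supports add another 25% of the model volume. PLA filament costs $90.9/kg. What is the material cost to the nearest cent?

Infill region: 126 − 58.2 → 67.8 cm³.
Infill volume = 0.60 × 67.8, so 40.68 cm³.
Support = 0.25 × 126, so 31.5 cm³.
Deposited volume = 58.2 + 40.68 + 31.5, so 130.38 cm³.
Mass = 130.38 × 1.22, so 159.0636 g.
At $90.9/kg: 159.0636/1000 × 90.9 = $14.46.

$14.46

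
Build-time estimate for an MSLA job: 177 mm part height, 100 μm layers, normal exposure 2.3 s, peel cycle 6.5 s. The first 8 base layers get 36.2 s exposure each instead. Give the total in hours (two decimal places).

4.40 hours

Number of layers: 177 / 0.1 → 1770 (rounded up).
Burn-in layers = 8 × (36.2 + 6.5) = 341.6 s.
Normal layers: 1762 × (2.3 + 6.5) → 15505.6 s.
Sum: 341.6 + 15505.6 = 15847.2 s → 4.40 hours.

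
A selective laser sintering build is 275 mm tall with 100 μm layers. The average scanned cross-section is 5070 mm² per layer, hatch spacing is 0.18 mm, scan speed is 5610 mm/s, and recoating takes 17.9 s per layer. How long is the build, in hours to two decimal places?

Number of layers: 275 / 0.1 → 2750 (rounded up).
Per-layer scan distance = 5070 / 0.18, so 28166.7 mm.
Scan time per layer = 28166.7 / 5610 = 5.0208 s.
Layer cycle: 5.0208 + 17.9 → 22.9208 s.
Total: 2750 × 22.9208 s = 63032.2 s → 17.51 hours.

17.51 hours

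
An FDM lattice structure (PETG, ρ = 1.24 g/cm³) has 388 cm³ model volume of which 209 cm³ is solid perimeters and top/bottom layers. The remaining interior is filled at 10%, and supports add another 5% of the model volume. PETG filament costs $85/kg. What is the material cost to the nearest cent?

Volume inside the shell = 388 − 209, so 179 cm³.
Deposited infill: 0.10 × 179 → 17.9 cm³.
Support: 0.05 × 388 → 19.4 cm³.
Total extruded = 209 + 17.9 + 19.4, so 246.3 cm³.
Mass: 246.3 × 1.24 → 305.412 g.
At $85/kg: 305.412/1000 × 85 = $25.96.

$25.96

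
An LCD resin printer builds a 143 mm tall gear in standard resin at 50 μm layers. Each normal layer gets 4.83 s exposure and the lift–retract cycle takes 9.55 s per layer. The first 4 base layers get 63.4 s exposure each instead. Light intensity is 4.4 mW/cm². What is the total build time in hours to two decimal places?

11.49 hours

Layer count = ceil(143 / 0.05) = 2860.
Base layers = 4 × (63.4 + 9.55), so 291.8 s.
Remaining layers = 2856 × (4.83 + 9.55), so 41069.28 s.
Sum: 291.8 + 41069.28 = 41361.08 s → 11.49 hours.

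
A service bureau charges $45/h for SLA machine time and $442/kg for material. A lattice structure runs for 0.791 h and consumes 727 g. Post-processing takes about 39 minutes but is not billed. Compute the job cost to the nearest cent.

Machine cost = 45 × 0.791 = $35.595.
Material charge = 442 × 727/1000 = $321.334.
Job cost: 35.595 + 321.334 = 356.929 ≈ $356.93.

$356.93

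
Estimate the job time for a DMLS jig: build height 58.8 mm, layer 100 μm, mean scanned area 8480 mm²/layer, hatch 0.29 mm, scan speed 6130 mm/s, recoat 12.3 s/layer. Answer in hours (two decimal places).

2.79 hours

Number of layers: 58.8 / 0.1 → 588 (rounded up).
Hatch length per layer: 8480 / 0.29 → 29241.4 mm.
Per-layer scan time = 29241.4 / 6130, so 4.7702 s.
Layer cycle: 4.7702 + 12.3 → 17.0702 s.
Build time = 588 × 17.0702 = 10037.2776 s = 2.79 hours.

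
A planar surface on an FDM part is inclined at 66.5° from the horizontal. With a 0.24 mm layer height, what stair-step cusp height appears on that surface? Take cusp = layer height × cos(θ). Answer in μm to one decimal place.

Cusp = layer height × cos(66.5°) = 0.24 × 0.3987 = 0.095688 mm = 95.7 μm.

95.7 μm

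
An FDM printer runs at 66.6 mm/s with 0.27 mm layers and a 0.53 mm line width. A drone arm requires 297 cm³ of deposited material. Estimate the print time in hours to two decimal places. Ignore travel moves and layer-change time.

Line area = 0.27 × 0.53, so 0.1431 mm².
Path length: 297000 mm³ / 0.1431 mm² → 2075471.7 mm.
Print-move time = 2075471.7 / 66.6 = 31163.2 s.
That's 31163.2 s → 8.66 hours.

8.66 hours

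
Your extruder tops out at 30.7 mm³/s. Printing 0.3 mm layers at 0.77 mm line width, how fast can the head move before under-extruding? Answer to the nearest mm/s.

133 mm/s

A = 0.3 × 0.77 = 0.231 mm².
v_max = Q/A = 30.7/0.231 = 132.90 mm/s → 133 mm/s.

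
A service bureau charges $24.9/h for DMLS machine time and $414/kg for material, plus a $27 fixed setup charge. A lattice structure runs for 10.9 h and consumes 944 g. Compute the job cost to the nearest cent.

Machine-time cost = 24.9 × 10.9, so $271.41.
Material cost = 414 × 944/1000, so $390.816.
Adding setup: 271.41 + 390.816 + 27 → 689.226 ≈ $689.23.

$689.23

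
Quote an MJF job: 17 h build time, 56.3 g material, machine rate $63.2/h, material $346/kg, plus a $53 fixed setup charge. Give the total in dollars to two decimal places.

Machine-time cost = 63.2 × 17 = $1074.40.
Material charge = 346 × 56.3/1000, so $19.4798.
Adding setup: 1074.40 + 19.4798 + 53 → 1146.8798 ≈ $1146.88.

$1146.88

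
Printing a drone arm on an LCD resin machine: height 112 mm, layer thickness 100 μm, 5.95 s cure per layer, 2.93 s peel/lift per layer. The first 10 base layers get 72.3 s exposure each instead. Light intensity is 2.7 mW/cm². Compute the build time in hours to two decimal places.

2.95 hours

Layer count = ceil(112 / 0.1) = 1120.
Base layers = 10 × (72.3 + 2.93) = 752.3 s.
Remaining layers = 1110 × (5.95 + 2.93), so 9856.8 s.
Sum: 752.3 + 9856.8 = 10609.1 s → 2.95 hours.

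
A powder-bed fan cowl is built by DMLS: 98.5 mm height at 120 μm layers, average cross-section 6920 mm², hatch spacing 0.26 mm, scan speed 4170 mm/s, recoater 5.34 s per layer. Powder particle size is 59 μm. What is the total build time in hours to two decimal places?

2.67 hours

Layers = ⌈98.5/0.12⌉ = 821.
Hatch length per layer = 6920 / 0.26 = 26615.4 mm.
Per-layer scan time = 26615.4 / 4170, so 6.3826 s.
Per-layer time: 6.3826 + 5.34 → 11.7226 s.
821 layers × 11.7226 s/layer = 9624.2546 s, i.e. 2.67 hours.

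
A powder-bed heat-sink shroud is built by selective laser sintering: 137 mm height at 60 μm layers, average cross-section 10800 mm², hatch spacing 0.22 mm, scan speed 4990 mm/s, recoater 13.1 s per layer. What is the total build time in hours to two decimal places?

Number of layers: 137 / 0.06 → 2284 (rounded up).
Per-layer scan distance: 10800 / 0.22 → 49090.9 mm.
Laser time per layer = 49090.9 / 4990, so 9.8379 s.
Time per layer = 9.8379 + 13.1 = 22.9379 s.
Total: 2284 × 22.9379 s = 52390.1636 s → 14.55 hours.

14.55 hours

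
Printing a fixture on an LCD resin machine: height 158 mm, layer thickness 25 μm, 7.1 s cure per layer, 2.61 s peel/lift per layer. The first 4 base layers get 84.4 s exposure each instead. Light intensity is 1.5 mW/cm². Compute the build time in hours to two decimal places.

Layers = ⌈158/0.025⌉ = 6320.
Burn-in layers = 4 × (84.4 + 2.61), so 348.04 s.
Remaining layers = 6316 × (7.1 + 2.61) = 61328.36 s.
Sum: 348.04 + 61328.36 = 61676.4 s → 17.13 hours.

17.13 hours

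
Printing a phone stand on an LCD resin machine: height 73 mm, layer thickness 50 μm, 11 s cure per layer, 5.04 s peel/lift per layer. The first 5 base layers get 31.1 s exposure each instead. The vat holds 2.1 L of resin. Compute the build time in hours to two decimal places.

6.53 hours

Number of layers: 73 / 0.05 → 1460 (rounded up).
Base layers: 5 × (31.1 + 5.04) → 180.7 s.
Regular layers = 1455 × (11 + 5.04), so 23338.2 s.
Total = 180.7 + 23338.2 = 23518.9 s = 6.53 hours.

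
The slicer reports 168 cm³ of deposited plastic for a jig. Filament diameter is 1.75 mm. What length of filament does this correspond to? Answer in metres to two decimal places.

69.85 m

Filament cross-section = π × (1.75/2)² = 2.4053 mm².
Length = 168 cm³ / 2.4053 mm² = 168000 / 2.4053 = 69845.76 mm = 69.85 m.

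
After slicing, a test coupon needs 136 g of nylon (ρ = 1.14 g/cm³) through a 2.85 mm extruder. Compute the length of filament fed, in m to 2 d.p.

18.70 m

Extruded volume: 136/1.14 = 119.2982 cm³ (119298.2 mm³).
Filament cross-section = π × (2.85/2)² = 6.3794 mm².
L = V/A = 119298.2/6.3794 = 18700.54 mm → 18.70 m.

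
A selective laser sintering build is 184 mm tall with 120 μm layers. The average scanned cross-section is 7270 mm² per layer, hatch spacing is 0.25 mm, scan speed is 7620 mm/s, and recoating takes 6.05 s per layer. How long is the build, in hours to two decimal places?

Layers = ⌈184/0.12⌉ = 1534.
Hatch length per layer = 7270 / 0.25, so 29080 mm.
Scan time per layer = 29080 / 7620, so 3.8163 s.
Time per layer = 3.8163 + 6.05, so 9.8663 s.
Total: 1534 × 9.8663 s = 15134.9042 s → 4.20 hours.

4.20 hours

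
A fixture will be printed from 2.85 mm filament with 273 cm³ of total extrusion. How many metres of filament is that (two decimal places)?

Cross-section of 2.85 mm filament: π·(2.85/2)² = 6.3794 mm².
Length = 273 cm³ / 6.3794 mm² = 273000 / 6.3794 = 42793.99 mm = 42.79 m.

42.79 m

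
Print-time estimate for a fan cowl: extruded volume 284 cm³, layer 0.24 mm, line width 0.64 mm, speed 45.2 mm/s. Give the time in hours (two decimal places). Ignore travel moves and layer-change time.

11.36 hours

Bead cross-section = 0.24 × 0.64 = 0.1536 mm².
Path length: 284000 mm³ / 0.1536 mm² → 1848958.3 mm.
Extrusion time = 1848958.3 / 45.2 = 40906.2 s.
40906.2 s = 11.36 hours.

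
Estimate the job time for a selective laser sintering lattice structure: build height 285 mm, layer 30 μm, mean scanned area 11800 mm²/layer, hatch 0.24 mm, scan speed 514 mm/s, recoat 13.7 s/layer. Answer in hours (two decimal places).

Layers = ⌈285/0.03⌉ = 9500.
Scan path per layer = 11800 / 0.24, so 49166.7 mm.
Laser time per layer: 49166.7 / 514 → 95.6551 s.
Time per layer = 95.6551 + 13.7 = 109.3551 s.
Total: 9500 × 109.3551 s = 1038873.45 s → 288.58 hours.

288.58 hours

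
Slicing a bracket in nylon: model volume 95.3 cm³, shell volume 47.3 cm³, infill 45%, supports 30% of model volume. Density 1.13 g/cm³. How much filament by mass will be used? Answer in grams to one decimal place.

110.2 g

Volume inside the shell = 95.3 − 47.3, so 48 cm³.
Deposited infill = 0.45 × 48, so 21.6 cm³.
Support = 0.30 × 95.3 = 28.59 cm³.
Total printed volume: 47.3 + 21.6 + 28.59 → 97.49 cm³.
Mass = 97.49 × 1.13, so 110.1637 g.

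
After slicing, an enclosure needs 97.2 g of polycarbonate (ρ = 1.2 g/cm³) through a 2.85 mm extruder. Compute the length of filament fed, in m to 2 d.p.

12.70 m

Extruded volume: 97.2/1.2 = 81 cm³ (81000 mm³).
Cross-section of 2.85 mm filament: π·(2.85/2)² = 6.3794 mm².
L = V/A = 81000/6.3794 = 12697.12 mm → 12.70 m.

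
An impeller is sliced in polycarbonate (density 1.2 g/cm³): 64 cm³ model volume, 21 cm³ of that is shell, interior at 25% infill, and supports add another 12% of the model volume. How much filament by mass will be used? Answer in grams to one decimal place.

Infill region = 64 − 21, so 43 cm³.
Infill deposited = 0.25 × 43 = 10.75 cm³.
Support = 0.12 × 64 = 7.68 cm³.
Total extruded: 21 + 10.75 + 7.68 → 39.43 cm³.
Mass = 39.43 × 1.2, so 47.316 g.

47.3 g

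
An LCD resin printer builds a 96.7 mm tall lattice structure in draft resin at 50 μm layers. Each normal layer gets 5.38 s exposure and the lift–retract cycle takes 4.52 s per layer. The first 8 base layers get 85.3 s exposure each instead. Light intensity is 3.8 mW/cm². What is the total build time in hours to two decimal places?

Layers = ⌈96.7/0.05⌉ = 1934.
Base layers = 8 × (85.3 + 4.52), so 718.56 s.
Regular layers = 1926 × (5.38 + 4.52), so 19067.4 s.
Sum: 718.56 + 19067.4 = 19785.96 s → 5.50 hours.

5.50 hours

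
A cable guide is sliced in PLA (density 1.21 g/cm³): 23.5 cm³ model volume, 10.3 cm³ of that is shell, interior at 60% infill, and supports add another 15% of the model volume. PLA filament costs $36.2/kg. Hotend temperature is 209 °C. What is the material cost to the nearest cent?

$0.95

Volume inside the shell = 23.5 − 10.3, so 13.2 cm³.
Deposited infill: 0.60 × 13.2 → 7.92 cm³.
Support: 0.15 × 23.5 → 3.525 cm³.
Total printed volume: 10.3 + 7.92 + 3.525 → 21.745 cm³.
Mass: 21.745 × 1.21 → 26.31145 g.
Cost = 26.31145 g / 1000 × $36.2/kg = $0.95.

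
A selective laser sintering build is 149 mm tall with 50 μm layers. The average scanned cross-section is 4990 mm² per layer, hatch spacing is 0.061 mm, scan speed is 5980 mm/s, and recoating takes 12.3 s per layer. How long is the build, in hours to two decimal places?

21.51 hours

Layers = ⌈149/0.05⌉ = 2980.
Per-layer scan distance: 4990 / 0.061 → 81803.3 mm.
Per-layer scan time = 81803.3 / 5980 = 13.6795 s.
Layer cycle: 13.6795 + 12.3 → 25.9795 s.
Total: 2980 × 25.9795 s = 77418.91 s → 21.51 hours.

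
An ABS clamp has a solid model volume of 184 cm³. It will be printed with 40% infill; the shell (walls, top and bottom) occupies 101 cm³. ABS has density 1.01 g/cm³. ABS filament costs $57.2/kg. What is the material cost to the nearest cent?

$7.75

Infill region: 184 − 101 → 83 cm³.
Infill deposited = 0.40 × 83 = 33.2 cm³.
Total extruded = 101 + 33.2 = 134.2 cm³.
Mass = 134.2 × 1.01 = 135.542 g.
Cost = 135.542 g / 1000 × $57.2/kg = $7.75.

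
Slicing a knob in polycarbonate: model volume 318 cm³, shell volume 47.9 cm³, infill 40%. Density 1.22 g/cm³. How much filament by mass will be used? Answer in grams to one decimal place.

190.2 g

Infill region = 318 − 47.9, so 270.1 cm³.
Deposited infill = 0.40 × 270.1 = 108.04 cm³.
Deposited volume = 47.9 + 108.04, so 155.94 cm³.
Mass = 155.94 × 1.22, so 190.2468 g.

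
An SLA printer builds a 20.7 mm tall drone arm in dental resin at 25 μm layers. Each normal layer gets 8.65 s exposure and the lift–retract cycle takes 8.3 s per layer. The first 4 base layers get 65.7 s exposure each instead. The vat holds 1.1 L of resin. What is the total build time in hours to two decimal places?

Layer count = ceil(20.7 / 0.025) = 828.
Burn-in layers = 4 × (65.7 + 8.3) = 296 s.
Regular layers = 824 × (8.65 + 8.3), so 13966.8 s.
Sum: 296 + 13966.8 = 14262.8 s → 3.96 hours.

3.96 hours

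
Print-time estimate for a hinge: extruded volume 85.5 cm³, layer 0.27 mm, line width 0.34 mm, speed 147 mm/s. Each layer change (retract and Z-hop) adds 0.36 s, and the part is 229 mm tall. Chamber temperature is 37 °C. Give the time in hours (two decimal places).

Line area = 0.27 × 0.34, so 0.0918 mm².
Path length: 85500 mm³ / 0.0918 mm² → 931372.5 mm.
Extrusion time = 931372.5 / 147 = 6335.9 s.
Layer count = ceil(229 / 0.27) = 849.
Non-print overhead = 849 × 0.36 = 305.64 s.
Total = 6335.9 + 305.64 = 6641.54 s = 1.84 hours.

1.84 hours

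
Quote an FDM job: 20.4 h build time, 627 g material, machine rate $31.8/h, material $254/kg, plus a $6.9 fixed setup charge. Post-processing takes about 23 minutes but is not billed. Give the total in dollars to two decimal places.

Time charge = 31.8 × 20.4 = $648.72.
Material charge = 254 × 627/1000 = $159.258.
Total = 648.72 + 159.258 + 6.9 = 814.878 ≈ $814.88.

$814.88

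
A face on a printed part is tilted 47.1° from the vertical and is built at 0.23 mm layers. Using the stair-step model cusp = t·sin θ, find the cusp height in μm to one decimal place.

168.5 μm

h_c = t·sin θ = 0.23 × 0.7325 = 0.168475 mm (168.5 μm).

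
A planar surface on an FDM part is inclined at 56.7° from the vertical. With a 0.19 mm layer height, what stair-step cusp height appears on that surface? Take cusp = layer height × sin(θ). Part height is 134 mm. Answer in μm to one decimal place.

158.8 μm

h_c = t·sin θ = 0.19 × 0.8358 = 0.158802 mm (158.8 μm).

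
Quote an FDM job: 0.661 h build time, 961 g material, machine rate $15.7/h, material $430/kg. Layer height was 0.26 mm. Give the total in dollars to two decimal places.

Time charge = 15.7 × 0.661 = $10.3777.
Feedstock cost = 430 × 961/1000, so $413.23.
Total = 10.3777 + 413.23 = 423.6077 ≈ $423.61.

$423.61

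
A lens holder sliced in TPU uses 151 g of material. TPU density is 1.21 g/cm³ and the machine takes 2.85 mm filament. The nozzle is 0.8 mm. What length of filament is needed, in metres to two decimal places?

19.56 m

Extruded volume: 151/1.21 = 124.7934 cm³ (124793.4 mm³).
Cross-section of 2.85 mm filament: π·(2.85/2)² = 6.3794 mm².
Length = 124793.4 / 6.3794 = 19561.93 mm = 19.56 m.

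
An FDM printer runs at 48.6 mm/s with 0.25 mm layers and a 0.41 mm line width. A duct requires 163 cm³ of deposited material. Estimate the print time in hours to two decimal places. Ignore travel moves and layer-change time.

Line area = 0.25 × 0.41 = 0.1025 mm².
Path length: 163000 mm³ / 0.1025 mm² → 1590243.9 mm.
Print-move time = 1590243.9 / 48.6 = 32721.1 s.
Converting: 32721.1 s = 9.09 hours.

9.09 hours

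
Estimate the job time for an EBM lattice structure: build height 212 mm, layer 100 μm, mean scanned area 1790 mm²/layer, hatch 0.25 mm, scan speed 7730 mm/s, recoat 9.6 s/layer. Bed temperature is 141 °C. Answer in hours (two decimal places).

Number of layers: 212 / 0.1 → 2120 (rounded up).
Scan path per layer: 1790 / 0.25 → 7160 mm.
Beam time per layer: 7160 / 7730 → 0.9263 s.
Layer cycle = 0.9263 + 9.6 = 10.5263 s.
2120 layers × 10.5263 s/layer = 22315.756 s, i.e. 6.20 hours.

6.20 hours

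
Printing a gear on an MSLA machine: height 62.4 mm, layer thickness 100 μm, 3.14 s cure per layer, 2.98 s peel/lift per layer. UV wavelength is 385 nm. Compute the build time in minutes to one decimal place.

63.6 minutes

Layers = ⌈62.4/0.1⌉ = 624.
Per-layer time = 3.14 + 2.98 = 6.12 s.
Build time: 624 × 6.12 s = 3818.88 s, i.e. 63.6 minutes.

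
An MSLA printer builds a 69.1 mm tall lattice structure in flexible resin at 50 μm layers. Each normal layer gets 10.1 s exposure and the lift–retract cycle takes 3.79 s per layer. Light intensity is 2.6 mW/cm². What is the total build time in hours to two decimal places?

5.33 hours

Layers = ⌈69.1/0.05⌉ = 1382.
Cycle time = 10.1 + 3.79 = 13.89 s.
Total = 1382 × 13.89 = 19195.98 s = 5.33 hours.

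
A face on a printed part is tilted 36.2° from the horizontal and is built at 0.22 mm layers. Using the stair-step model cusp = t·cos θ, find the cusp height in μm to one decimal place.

177.5 μm

h_c = t·cos θ = 0.22 × 0.8070 = 0.17754 mm (177.5 μm).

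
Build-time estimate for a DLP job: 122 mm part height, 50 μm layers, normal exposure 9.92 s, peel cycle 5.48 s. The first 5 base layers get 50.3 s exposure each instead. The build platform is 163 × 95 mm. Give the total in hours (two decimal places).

10.49 hours

Layers = ⌈122/0.05⌉ = 2440.
Base layers: 5 × (50.3 + 5.48) → 278.9 s.
Remaining layers: 2435 × (9.92 + 5.48) → 37499 s.
Sum: 278.9 + 37499 = 37777.9 s → 10.49 hours.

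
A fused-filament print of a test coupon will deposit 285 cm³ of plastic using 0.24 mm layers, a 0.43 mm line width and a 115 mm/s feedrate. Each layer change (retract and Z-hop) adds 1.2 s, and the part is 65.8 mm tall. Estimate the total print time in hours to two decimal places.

Extrusion cross-section = 0.24 × 0.43 = 0.1032 mm².
Total extruded path = 285000/0.1032 = 2761627.9 mm.
Extrusion time = 2761627.9 / 115 = 24014.2 s.
Layers = ⌈65.8/0.24⌉ = 275.
Z-hop total = 275 × 1.2 = 330 s.
Total = 24014.2 + 330 = 24344.2 s = 6.76 hours.

6.76 hours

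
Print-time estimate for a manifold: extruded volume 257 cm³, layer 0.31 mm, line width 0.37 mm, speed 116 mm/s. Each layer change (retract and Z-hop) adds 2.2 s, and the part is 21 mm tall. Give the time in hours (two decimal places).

5.41 hours

Extrusion cross-section = 0.31 × 0.37 = 0.1147 mm².
Toolpath length = 257 cm³ / 0.1147 mm² = 257000 / 0.1147 = 2240627.7 mm.
Time extruding = 2240627.7 / 116, so 19315.8 s.
Layers = ⌈21/0.31⌉ = 68.
Layer-change overhead = 68 × 2.2, so 149.6 s.
Total = 19315.8 + 149.6 = 19465.4 s = 5.41 hours.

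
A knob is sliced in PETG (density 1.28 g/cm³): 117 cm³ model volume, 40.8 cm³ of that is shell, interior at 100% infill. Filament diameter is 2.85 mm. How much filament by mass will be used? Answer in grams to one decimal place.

149.8 g

Volume inside the shell: 117 − 40.8 → 76.2 cm³.
Infill volume = 1.00 × 76.2, so 76.2 cm³.
Deposited volume = 40.8 + 76.2, so 117 cm³.
Mass: 117 × 1.28 → 149.76 g.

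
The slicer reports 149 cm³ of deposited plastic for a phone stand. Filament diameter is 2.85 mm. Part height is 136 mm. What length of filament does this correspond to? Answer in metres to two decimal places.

Filament cross-section = π × (2.85/2)² = 6.3794 mm².
Length = 149 cm³ / 6.3794 mm² = 149000 / 6.3794 = 23356.43 mm = 23.36 m.

23.36 m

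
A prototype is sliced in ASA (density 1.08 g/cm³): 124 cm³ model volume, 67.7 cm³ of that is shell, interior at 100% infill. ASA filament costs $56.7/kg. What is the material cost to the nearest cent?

Volume inside the shell: 124 − 67.7 → 56.3 cm³.
Infill volume = 1.00 × 56.3, so 56.3 cm³.
Total printed volume = 67.7 + 56.3, so 124 cm³.
Mass: 124 × 1.08 → 133.92 g.
At $56.7/kg: 133.92/1000 × 56.7 = $7.59.

$7.59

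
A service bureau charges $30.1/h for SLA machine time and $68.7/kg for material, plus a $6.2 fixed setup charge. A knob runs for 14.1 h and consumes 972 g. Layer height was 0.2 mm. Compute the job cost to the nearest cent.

$497.39

Machine cost = 30.1 × 14.1, so $424.41.
Material charge: 68.7 × 972/1000 → $66.7764.
Total = 424.41 + 66.7764 + 6.2 = 497.3864 ≈ $497.39.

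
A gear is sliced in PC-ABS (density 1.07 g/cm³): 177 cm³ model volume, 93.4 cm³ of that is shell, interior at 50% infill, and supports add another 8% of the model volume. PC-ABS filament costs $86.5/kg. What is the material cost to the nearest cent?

$13.82

Volume inside the shell: 177 − 93.4 → 83.6 cm³.
Deposited infill = 0.50 × 83.6 = 41.8 cm³.
Support = 0.08 × 177, so 14.16 cm³.
Total extruded: 93.4 + 41.8 + 14.16 → 149.36 cm³.
Mass: 149.36 × 1.07 → 159.8152 g.
Cost = 159.8152 g / 1000 × $86.5/kg = $13.82.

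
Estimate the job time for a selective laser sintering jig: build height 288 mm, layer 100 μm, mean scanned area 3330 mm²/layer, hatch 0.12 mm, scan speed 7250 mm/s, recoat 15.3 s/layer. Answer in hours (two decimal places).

Layer count = ceil(288 / 0.1) = 2880.
Hatch length per layer = 3330 / 0.12 = 27750 mm.
Per-layer scan time: 27750 / 7250 → 3.8276 s.
Layer cycle: 3.8276 + 15.3 → 19.1276 s.
Total: 2880 × 19.1276 s = 55087.488 s → 15.30 hours.

15.30 hours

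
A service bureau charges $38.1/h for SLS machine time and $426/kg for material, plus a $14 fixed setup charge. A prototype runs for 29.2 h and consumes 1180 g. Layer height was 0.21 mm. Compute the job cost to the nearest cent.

$1629.20

Machine cost: 38.1 × 29.2 → $1112.52.
Material cost = 426 × 1180/1000 = $502.68.
Adding setup: 1112.52 + 502.68 + 14 → $1629.20.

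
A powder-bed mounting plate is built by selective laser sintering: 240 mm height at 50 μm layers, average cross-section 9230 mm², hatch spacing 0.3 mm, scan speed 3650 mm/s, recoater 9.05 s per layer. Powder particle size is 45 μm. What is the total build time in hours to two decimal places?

Number of layers: 240 / 0.05 → 4800 (rounded up).
Hatch length per layer = 9230 / 0.3, so 30766.7 mm.
Per-layer scan time = 30766.7 / 3650, so 8.4292 s.
Per-layer time: 8.4292 + 9.05 → 17.4792 s.
Build time = 4800 × 17.4792 = 83900.16 s = 23.31 hours.

23.31 hours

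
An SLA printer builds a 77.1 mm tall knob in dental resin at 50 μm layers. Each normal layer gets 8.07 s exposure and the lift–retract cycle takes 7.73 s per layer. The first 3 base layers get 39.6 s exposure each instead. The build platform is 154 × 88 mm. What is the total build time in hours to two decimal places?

Number of layers: 77.1 / 0.05 → 1542 (rounded up).
Burn-in layers = 3 × (39.6 + 7.73), so 141.99 s.
Regular layers = 1539 × (8.07 + 7.73), so 24316.2 s.
Sum: 141.99 + 24316.2 = 24458.19 s → 6.79 hours.

6.79 hours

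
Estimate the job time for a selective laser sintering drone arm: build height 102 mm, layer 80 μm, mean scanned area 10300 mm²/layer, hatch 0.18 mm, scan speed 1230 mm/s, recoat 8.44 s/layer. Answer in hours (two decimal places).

Number of layers: 102 / 0.08 → 1275 (rounded up).
Hatch length per layer: 10300 / 0.18 → 57222.2 mm.
Laser time per layer = 57222.2 / 1230 = 46.5221 s.
Per-layer time: 46.5221 + 8.44 → 54.9621 s.
Build time = 1275 × 54.9621 = 70076.6775 s = 19.47 hours.

19.47 hours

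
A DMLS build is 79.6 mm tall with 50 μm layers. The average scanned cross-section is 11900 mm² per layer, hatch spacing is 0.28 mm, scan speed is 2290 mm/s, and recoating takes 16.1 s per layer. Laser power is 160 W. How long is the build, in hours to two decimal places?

Number of layers: 79.6 / 0.05 → 1592 (rounded up).
Per-layer scan distance = 11900 / 0.28, so 42500 mm.
Laser time per layer = 42500 / 2290, so 18.559 s.
Per-layer time = 18.559 + 16.1, so 34.659 s.
1592 layers × 34.659 s/layer = 55177.128 s, i.e. 15.33 hours.

15.33 hours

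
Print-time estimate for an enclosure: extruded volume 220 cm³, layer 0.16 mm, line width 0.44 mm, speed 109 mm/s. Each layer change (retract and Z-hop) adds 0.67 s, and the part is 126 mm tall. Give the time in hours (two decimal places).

8.11 hours

Extrusion cross-section: 0.16 × 0.44 → 0.0704 mm².
Total extruded path = 220000/0.0704 = 3125000 mm.
Print-move time = 3125000 / 109 = 28669.7 s.
Layers = ⌈126/0.16⌉ = 788.
Z-hop total = 788 × 0.67, so 527.96 s.
Altogether 28669.7 + 527.96 = 29197.66 s, i.e. 8.11 hours.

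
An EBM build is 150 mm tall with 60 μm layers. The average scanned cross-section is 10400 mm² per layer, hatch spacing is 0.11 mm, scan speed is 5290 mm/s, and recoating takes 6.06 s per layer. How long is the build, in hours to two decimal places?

Layer count = ceil(150 / 0.06) = 2500.
Scan path per layer = 10400 / 0.11, so 94545.5 mm.
Scan time per layer = 94545.5 / 5290 = 17.8725 s.
Layer cycle = 17.8725 + 6.06, so 23.9325 s.
Total: 2500 × 23.9325 s = 59831.25 s → 16.62 hours.

16.62 hours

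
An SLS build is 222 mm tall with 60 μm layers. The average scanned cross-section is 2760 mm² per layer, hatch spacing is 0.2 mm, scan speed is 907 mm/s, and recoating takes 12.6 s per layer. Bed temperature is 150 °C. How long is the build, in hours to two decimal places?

Layers = ⌈222/0.06⌉ = 3700.
Per-layer scan distance = 2760 / 0.2 = 13800 mm.
Per-layer scan time = 13800 / 907, so 15.215 s.
Layer cycle: 15.215 + 12.6 → 27.815 s.
Total: 3700 × 27.815 s = 102915.5 s → 28.59 hours.

28.59 hours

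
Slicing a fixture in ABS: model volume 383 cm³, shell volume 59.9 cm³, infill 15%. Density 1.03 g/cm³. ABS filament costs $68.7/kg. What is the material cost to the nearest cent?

Interior volume = 383 − 59.9 = 323.1 cm³.
Deposited infill = 0.15 × 323.1 = 48.465 cm³.
Total extruded: 59.9 + 48.465 → 108.365 cm³.
Mass = 108.365 × 1.03 = 111.61595 g.
At $68.7/kg: 111.61595/1000 × 68.7 = $7.67.

$7.67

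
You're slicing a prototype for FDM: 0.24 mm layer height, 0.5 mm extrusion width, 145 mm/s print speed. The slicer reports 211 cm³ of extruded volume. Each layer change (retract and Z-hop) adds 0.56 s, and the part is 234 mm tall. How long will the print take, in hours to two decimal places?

Line area = 0.24 × 0.5, so 0.12 mm².
Path length: 211000 mm³ / 0.12 mm² → 1758333.3 mm.
Print-move time = 1758333.3 / 145, so 12126.4 s.
Layers = ⌈234/0.24⌉ = 975.
Non-print overhead = 975 × 0.56, so 546 s.
Total = 12126.4 + 546 = 12672.4 s = 3.52 hours.

3.52 hours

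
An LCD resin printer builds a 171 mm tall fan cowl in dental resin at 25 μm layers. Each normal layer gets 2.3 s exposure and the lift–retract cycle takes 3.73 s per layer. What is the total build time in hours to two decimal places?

11.46 hours

Layers = ⌈171/0.025⌉ = 6840.
Each layer takes = 2.3 + 3.73, so 6.03 s.
Build time: 6840 × 6.03 s = 41245.2 s, i.e. 11.46 hours.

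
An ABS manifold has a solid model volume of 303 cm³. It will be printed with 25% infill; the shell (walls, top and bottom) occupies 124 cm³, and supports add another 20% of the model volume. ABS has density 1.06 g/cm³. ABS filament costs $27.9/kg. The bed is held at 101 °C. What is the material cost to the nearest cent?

Volume inside the shell = 303 − 124 = 179 cm³.
Deposited infill = 0.25 × 179 = 44.75 cm³.
Support = 0.20 × 303 = 60.6 cm³.
Deposited volume = 124 + 44.75 + 60.6 = 229.35 cm³.
Mass = 229.35 × 1.06, so 243.111 g.
Cost = 243.111 g / 1000 × $27.9/kg = $6.78.

$6.78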